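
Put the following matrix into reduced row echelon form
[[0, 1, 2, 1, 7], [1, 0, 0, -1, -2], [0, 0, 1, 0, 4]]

Swap R1 and R2.
  [ 1  0  0  -1  -2 ]
  [ 0  1  2   1   7 ]
  [ 0  0  1   0   4 ]
Subtract 2 times R3 from R2.
  [ 1  0  0  -1  -2 ]
  [ 0  1  0   1  -1 ]
  [ 0  0  1   0   4 ]

[[1, 0, 0, -1, -2], [0, 1, 0, 1, -1], [0, 0, 1, 0, 4]]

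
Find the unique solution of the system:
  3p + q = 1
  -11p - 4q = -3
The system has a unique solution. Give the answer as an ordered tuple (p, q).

(1, -2)

Form the augmented matrix and row-reduce:
  [   3   1  |   1 ]
  [ -11  -4  |  -3 ]
Multiply r1 by 1/3.
  [   1  1/3  |  1/3 ]
  [ -11   -4  |   -3 ]
Add 11 times r1 to r2.
  [ 1   1/3  |  1/3 ]
  [ 0  -1/3  |  2/3 ]
Multiply r2 by -3.
  [ 1  1/3  |  1/3 ]
  [ 0    1  |   -2 ]
Subtract 1/3 times r2 from r1.
  [ 1  0  |   1 ]
  [ 0  1  |  -2 ]
Reading off the last column: p = 1, q = -2.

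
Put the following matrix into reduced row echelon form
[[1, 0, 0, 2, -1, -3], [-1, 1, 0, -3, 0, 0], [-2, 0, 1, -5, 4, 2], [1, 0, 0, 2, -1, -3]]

[[1, 0, 0, 2, -1, -3], [0, 1, 0, -1, -1, -3], [0, 0, 1, -1, 2, -4], [0, 0, 0, 0, 0, 0]]

r2 → r2 + r1
  [  1  0  0   2  -1  -3 ]
  [  0  1  0  -1  -1  -3 ]
  [ -2  0  1  -5   4   2 ]
  [  1  0  0   2  -1  -3 ]
r3 → r3 + 2·r1
  [ 1  0  0   2  -1  -3 ]
  [ 0  1  0  -1  -1  -3 ]
  [ 0  0  1  -1   2  -4 ]
  [ 1  0  0   2  -1  -3 ]
r4 → r4 − r1
  [ 1  0  0   2  -1  -3 ]
  [ 0  1  0  -1  -1  -3 ]
  [ 0  0  1  -1   2  -4 ]
  [ 0  0  0   0   0   0 ]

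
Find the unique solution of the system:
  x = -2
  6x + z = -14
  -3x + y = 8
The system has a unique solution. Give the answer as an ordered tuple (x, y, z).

(-2, 2, -2)

Form the augmented matrix and row-reduce:
  [  1  0  0  |   -2 ]
  [  6  0  1  |  -14 ]
  [ -3  1  0  |    8 ]
ρ2 -> ρ2 − 6·ρ1
  [  1  0  0  |  -2 ]
  [  0  0  1  |  -2 ]
  [ -3  1  0  |   8 ]
ρ3 -> ρ3 + 3·ρ1
  [ 1  0  0  |  -2 ]
  [ 0  0  1  |  -2 ]
  [ 0  1  0  |   2 ]
ρ2 <=> ρ3
  [ 1  0  0  |  -2 ]
  [ 0  1  0  |   2 ]
  [ 0  0  1  |  -2 ]
Reading off the last column: x = -2, y = 2, z = -2.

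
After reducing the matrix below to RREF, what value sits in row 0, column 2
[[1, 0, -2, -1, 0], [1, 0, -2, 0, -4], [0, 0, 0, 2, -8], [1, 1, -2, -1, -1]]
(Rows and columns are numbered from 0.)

R2 ← R2 − R1
R4 ← R4 − R1
R2 <-> R4
R3 ← 1/2·R3
R4 ← R4 − R3
R1 ← R1 + R3

-2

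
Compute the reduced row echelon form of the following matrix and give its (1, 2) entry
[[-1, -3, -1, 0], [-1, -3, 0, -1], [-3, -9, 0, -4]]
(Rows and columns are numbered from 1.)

R1 → -1·R1
  [  1   3  1   0 ]
  [ -1  -3  0  -1 ]
  [ -3  -9  0  -4 ]
R2 → R2 + R1
  [  1   3  1   0 ]
  [  0   0  1  -1 ]
  [ -3  -9  0  -4 ]
R3 → R3 + 3·R1
  [ 1  3  1   0 ]
  [ 0  0  1  -1 ]
  [ 0  0  3  -4 ]
R3 → R3 − 3·R2
  [ 1  3  1   0 ]
  [ 0  0  1  -1 ]
  [ 0  0  0  -1 ]
R3 → -1·R3
  [ 1  3  1   0 ]
  [ 0  0  1  -1 ]
  [ 0  0  0   1 ]
R2 → R2 + R3
  [ 1  3  1  0 ]
  [ 0  0  1  0 ]
  [ 0  0  0  1 ]
R1 → R1 − R2
  [ 1  3  0  0 ]
  [ 0  0  1  0 ]
  [ 0  0  0  1 ]

3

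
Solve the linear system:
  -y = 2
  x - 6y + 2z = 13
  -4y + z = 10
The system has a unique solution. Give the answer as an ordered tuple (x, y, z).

(-3, -2, 2)

Form the augmented matrix and row-reduce:
  [ 0  -1  0  |   2 ]
  [ 1  -6  2  |  13 ]
  [ 0  -4  1  |  10 ]
Swap R1 and R2.
Multiply R2 by -1.
Add 4 times R2 to R3.
Subtract 2 times R3 from R1.
Add 6 times R2 to R1.
Reading off the last column: x = -3, y = -2, z = 2.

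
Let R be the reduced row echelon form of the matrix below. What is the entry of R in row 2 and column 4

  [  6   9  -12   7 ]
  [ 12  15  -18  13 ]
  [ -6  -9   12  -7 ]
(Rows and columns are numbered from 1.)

1/3

Multiply R1 by 1/6.
  [  1  3/2   -2  7/6 ]
  [ 12   15  -18   13 ]
  [ -6   -9   12   -7 ]
Subtract 12 times R1 from R2.
  [  1  3/2  -2  7/6 ]
  [  0   -3   6   -1 ]
  [ -6   -9  12   -7 ]
Add 6 times R1 to R3.
  [ 1  3/2  -2  7/6 ]
  [ 0   -3   6   -1 ]
  [ 0    0   0    0 ]
Multiply R2 by -1/3.
  [ 1  3/2  -2  7/6 ]
  [ 0    1  -2  1/3 ]
  [ 0    0   0    0 ]
Subtract 3/2 times R2 from R1.
  [ 1  0   1  2/3 ]
  [ 0  1  -2  1/3 ]
  [ 0  0   0    0 ]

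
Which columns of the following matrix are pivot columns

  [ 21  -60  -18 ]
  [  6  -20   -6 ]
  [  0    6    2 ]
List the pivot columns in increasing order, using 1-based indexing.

Multiply R1 by 1/21.
  [ 1  -20/7  -6/7 ]
  [ 6    -20    -6 ]
  [ 0      6     2 ]
Subtract 6 times R1 from R2.
  [ 1  -20/7  -6/7 ]
  [ 0  -20/7  -6/7 ]
  [ 0      6     2 ]
Multiply R2 by -7/20.
  [ 1  -20/7  -6/7 ]
  [ 0      1  3/10 ]
  [ 0      6     2 ]
Subtract 6 times R2 from R3.
  [ 1  -20/7  -6/7 ]
  [ 0      1  3/10 ]
  [ 0      0   1/5 ]
Multiply R3 by 5.
  [ 1  -20/7  -6/7 ]
  [ 0      1  3/10 ]
  [ 0      0     1 ]
Subtract 3/10 times R3 from R2.
  [ 1  -20/7  -6/7 ]
  [ 0      1     0 ]
  [ 0      0     1 ]
Add 6/7 times R3 to R1.
  [ 1  -20/7  0 ]
  [ 0      1  0 ]
  [ 0      0  1 ]
Add 20/7 times R2 to R1.
  [ 1  0  0 ]
  [ 0  1  0 ]
  [ 0  0  1 ]
Pivot columns are the columns containing a leading 1.

1, 2, 3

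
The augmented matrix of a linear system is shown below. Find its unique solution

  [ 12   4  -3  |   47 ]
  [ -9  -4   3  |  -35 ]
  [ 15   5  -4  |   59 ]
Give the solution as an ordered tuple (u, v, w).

(4, -1, -1)

r1 := 1/12·r1
  [  1  1/3  -1/4  |  47/12 ]
  [ -9   -4     3  |    -35 ]
  [ 15    5    -4  |     59 ]
r2 := r2 + 9·r1
  [  1  1/3  -1/4  |  47/12 ]
  [  0   -1   3/4  |    1/4 ]
  [ 15    5    -4  |     59 ]
r3 := r3 − 15·r1
  [ 1  1/3  -1/4  |  47/12 ]
  [ 0   -1   3/4  |    1/4 ]
  [ 0    0  -1/4  |    1/4 ]
r2 := -1·r2
  [ 1  1/3  -1/4  |  47/12 ]
  [ 0    1  -3/4  |   -1/4 ]
  [ 0    0  -1/4  |    1/4 ]
r3 := -4·r3
  [ 1  1/3  -1/4  |  47/12 ]
  [ 0    1  -3/4  |   -1/4 ]
  [ 0    0     1  |     -1 ]
r2 := r2 + 3/4·r3
  [ 1  1/3  -1/4  |  47/12 ]
  [ 0    1     0  |     -1 ]
  [ 0    0     1  |     -1 ]
r1 := r1 + 1/4·r3
  [ 1  1/3  0  |  11/3 ]
  [ 0    1  0  |    -1 ]
  [ 0    0  1  |    -1 ]
r1 := r1 − 1/3·r2
  [ 1  0  0  |   4 ]
  [ 0  1  0  |  -1 ]
  [ 0  0  1  |  -1 ]
Reading off the last column: u = 4, v = -1, w = -1.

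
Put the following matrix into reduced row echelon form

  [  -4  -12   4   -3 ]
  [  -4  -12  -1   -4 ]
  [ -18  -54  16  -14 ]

r1 → -1/4·r1
r2 → r2 + 4·r1
r3 → r3 + 18·r1
r2 → -1/5·r2
r3 → r3 + 2·r2
r3 → -10·r3
r2 → r2 − 1/5·r3
r1 → r1 − 3/4·r3
r1 → r1 + r2

[[1, 3, 0, 0], [0, 0, 1, 0], [0, 0, 0, 1]]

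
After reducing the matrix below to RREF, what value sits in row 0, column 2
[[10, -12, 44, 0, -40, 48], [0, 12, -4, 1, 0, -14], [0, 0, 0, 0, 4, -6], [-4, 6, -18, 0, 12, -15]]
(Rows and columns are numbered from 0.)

R1 → 1/10·R1
  [  1  -6/5  22/5  0  -4  24/5 ]
  [  0    12    -4  1   0   -14 ]
  [  0     0     0  0   4    -6 ]
  [ -4     6   -18  0  12   -15 ]
R4 → R4 + 4·R1
  [ 1  -6/5  22/5  0  -4  24/5 ]
  [ 0    12    -4  1   0   -14 ]
  [ 0     0     0  0   4    -6 ]
  [ 0   6/5  -2/5  0  -4  21/5 ]
R2 → 1/12·R2
  [ 1  -6/5  22/5     0  -4  24/5 ]
  [ 0     1  -1/3  1/12   0  -7/6 ]
  [ 0     0     0     0   4    -6 ]
  [ 0   6/5  -2/5     0  -4  21/5 ]
R4 → R4 − 6/5·R2
  [ 1  -6/5  22/5      0  -4  24/5 ]
  [ 0     1  -1/3   1/12   0  -7/6 ]
  [ 0     0     0      0   4    -6 ]
  [ 0     0     0  -1/10  -4  28/5 ]
R3 ↔ R4
  [ 1  -6/5  22/5      0  -4  24/5 ]
  [ 0     1  -1/3   1/12   0  -7/6 ]
  [ 0     0     0  -1/10  -4  28/5 ]
  [ 0     0     0      0   4    -6 ]
R3 → -10·R3
  [ 1  -6/5  22/5     0  -4  24/5 ]
  [ 0     1  -1/3  1/12   0  -7/6 ]
  [ 0     0     0     1  40   -56 ]
  [ 0     0     0     0   4    -6 ]
R4 → 1/4·R4
  [ 1  -6/5  22/5     0  -4  24/5 ]
  [ 0     1  -1/3  1/12   0  -7/6 ]
  [ 0     0     0     1  40   -56 ]
  [ 0     0     0     0   1  -3/2 ]
R3 → R3 − 40·R4
  [ 1  -6/5  22/5     0  -4  24/5 ]
  [ 0     1  -1/3  1/12   0  -7/6 ]
  [ 0     0     0     1   0     4 ]
  [ 0     0     0     0   1  -3/2 ]
R1 → R1 + 4·R4
  [ 1  -6/5  22/5     0  0  -6/5 ]
  [ 0     1  -1/3  1/12  0  -7/6 ]
  [ 0     0     0     1  0     4 ]
  [ 0     0     0     0  1  -3/2 ]
R2 → R2 − 1/12·R3
  [ 1  -6/5  22/5  0  0  -6/5 ]
  [ 0     1  -1/3  0  0  -3/2 ]
  [ 0     0     0  1  0     4 ]
  [ 0     0     0  0  1  -3/2 ]
R1 → R1 + 6/5·R2
  [ 1  0     4  0  0    -3 ]
  [ 0  1  -1/3  0  0  -3/2 ]
  [ 0  0     0  1  0     4 ]
  [ 0  0     0  0  1  -3/2 ]

4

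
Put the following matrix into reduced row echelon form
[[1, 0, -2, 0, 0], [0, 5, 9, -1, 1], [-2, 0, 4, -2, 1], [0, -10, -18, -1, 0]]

ρ3 ← ρ3 + 2·ρ1
  [ 1    0   -2   0  0 ]
  [ 0    5    9  -1  1 ]
  [ 0    0    0  -2  1 ]
  [ 0  -10  -18  -1  0 ]
ρ2 ← 1/5·ρ2
  [ 1    0   -2     0    0 ]
  [ 0    1  9/5  -1/5  1/5 ]
  [ 0    0    0    -2    1 ]
  [ 0  -10  -18    -1    0 ]
ρ4 ← ρ4 + 10·ρ2
  [ 1  0   -2     0    0 ]
  [ 0  1  9/5  -1/5  1/5 ]
  [ 0  0    0    -2    1 ]
  [ 0  0    0    -3    2 ]
ρ3 ← -1/2·ρ3
  [ 1  0   -2     0     0 ]
  [ 0  1  9/5  -1/5   1/5 ]
  [ 0  0    0     1  -1/2 ]
  [ 0  0    0    -3     2 ]
ρ4 ← ρ4 + 3·ρ3
  [ 1  0   -2     0     0 ]
  [ 0  1  9/5  -1/5   1/5 ]
  [ 0  0    0     1  -1/2 ]
  [ 0  0    0     0   1/2 ]
ρ4 ← 2·ρ4
  [ 1  0   -2     0     0 ]
  [ 0  1  9/5  -1/5   1/5 ]
  [ 0  0    0     1  -1/2 ]
  [ 0  0    0     0     1 ]
ρ3 ← ρ3 + 1/2·ρ4
  [ 1  0   -2     0    0 ]
  [ 0  1  9/5  -1/5  1/5 ]
  [ 0  0    0     1    0 ]
  [ 0  0    0     0    1 ]
ρ2 ← ρ2 − 1/5·ρ4
  [ 1  0   -2     0  0 ]
  [ 0  1  9/5  -1/5  0 ]
  [ 0  0    0     1  0 ]
  [ 0  0    0     0  1 ]
ρ2 ← ρ2 + 1/5·ρ3
  [ 1  0   -2  0  0 ]
  [ 0  1  9/5  0  0 ]
  [ 0  0    0  1  0 ]
  [ 0  0    0  0  1 ]

[[1, 0, -2, 0, 0], [0, 1, 9/5, 0, 0], [0, 0, 0, 1, 0], [0, 0, 0, 0, 1]]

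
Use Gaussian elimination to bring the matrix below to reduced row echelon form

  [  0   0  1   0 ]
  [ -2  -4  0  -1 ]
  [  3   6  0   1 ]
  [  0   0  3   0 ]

[[1, 2, 0, 0], [0, 0, 1, 0], [0, 0, 0, 1], [0, 0, 0, 0]]

ρ1 ↔ ρ2
  [ -2  -4  0  -1 ]
  [  0   0  1   0 ]
  [  3   6  0   1 ]
  [  0   0  3   0 ]
ρ1 -> -1/2·ρ1
  [ 1  2  0  1/2 ]
  [ 0  0  1    0 ]
  [ 3  6  0    1 ]
  [ 0  0  3    0 ]
ρ3 -> ρ3 − 3·ρ1
  [ 1  2  0   1/2 ]
  [ 0  0  1     0 ]
  [ 0  0  0  -1/2 ]
  [ 0  0  3     0 ]
ρ4 -> ρ4 − 3·ρ2
  [ 1  2  0   1/2 ]
  [ 0  0  1     0 ]
  [ 0  0  0  -1/2 ]
  [ 0  0  0     0 ]
ρ3 -> -2·ρ3
  [ 1  2  0  1/2 ]
  [ 0  0  1    0 ]
  [ 0  0  0    1 ]
  [ 0  0  0    0 ]
ρ1 -> ρ1 − 1/2·ρ3
  [ 1  2  0  0 ]
  [ 0  0  1  0 ]
  [ 0  0  0  1 ]
  [ 0  0  0  0 ]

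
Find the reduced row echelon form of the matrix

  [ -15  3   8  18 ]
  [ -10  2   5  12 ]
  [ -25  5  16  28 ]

ρ1 := -1/15·ρ1
  [   1  -1/5  -8/15  -6/5 ]
  [ -10     2      5    12 ]
  [ -25     5     16    28 ]
ρ2 := ρ2 + 10·ρ1
  [   1  -1/5  -8/15  -6/5 ]
  [   0     0   -1/3     0 ]
  [ -25     5     16    28 ]
ρ3 := ρ3 + 25·ρ1
  [ 1  -1/5  -8/15  -6/5 ]
  [ 0     0   -1/3     0 ]
  [ 0     0    8/3    -2 ]
ρ2 := -3·ρ2
  [ 1  -1/5  -8/15  -6/5 ]
  [ 0     0      1     0 ]
  [ 0     0    8/3    -2 ]
ρ3 := ρ3 − 8/3·ρ2
  [ 1  -1/5  -8/15  -6/5 ]
  [ 0     0      1     0 ]
  [ 0     0      0    -2 ]
ρ3 := -1/2·ρ3
  [ 1  -1/5  -8/15  -6/5 ]
  [ 0     0      1     0 ]
  [ 0     0      0     1 ]
ρ1 := ρ1 + 6/5·ρ3
  [ 1  -1/5  -8/15  0 ]
  [ 0     0      1  0 ]
  [ 0     0      0  1 ]
ρ1 := ρ1 + 8/15·ρ2
  [ 1  -1/5  0  0 ]
  [ 0     0  1  0 ]
  [ 0     0  0  1 ]

[[1, -1/5, 0, 0], [0, 0, 1, 0], [0, 0, 0, 1]]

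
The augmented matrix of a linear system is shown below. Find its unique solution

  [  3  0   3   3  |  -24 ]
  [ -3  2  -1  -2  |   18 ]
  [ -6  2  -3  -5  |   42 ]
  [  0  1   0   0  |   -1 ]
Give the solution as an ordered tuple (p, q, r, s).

R1 := 1/3·R1
  [  1  0   1   1  |  -8 ]
  [ -3  2  -1  -2  |  18 ]
  [ -6  2  -3  -5  |  42 ]
  [  0  1   0   0  |  -1 ]
R2 := R2 + 3·R1
  [  1  0   1   1  |  -8 ]
  [  0  2   2   1  |  -6 ]
  [ -6  2  -3  -5  |  42 ]
  [  0  1   0   0  |  -1 ]
R3 := R3 + 6·R1
  [ 1  0  1  1  |  -8 ]
  [ 0  2  2  1  |  -6 ]
  [ 0  2  3  1  |  -6 ]
  [ 0  1  0  0  |  -1 ]
R2 := 1/2·R2
  [ 1  0  1    1  |  -8 ]
  [ 0  1  1  1/2  |  -3 ]
  [ 0  2  3    1  |  -6 ]
  [ 0  1  0    0  |  -1 ]
R3 := R3 − 2·R2
  [ 1  0  1    1  |  -8 ]
  [ 0  1  1  1/2  |  -3 ]
  [ 0  0  1    0  |   0 ]
  [ 0  1  0    0  |  -1 ]
R4 := R4 − R2
  [ 1  0   1     1  |  -8 ]
  [ 0  1   1   1/2  |  -3 ]
  [ 0  0   1     0  |   0 ]
  [ 0  0  -1  -1/2  |   2 ]
R4 := R4 + R3
  [ 1  0  1     1  |  -8 ]
  [ 0  1  1   1/2  |  -3 ]
  [ 0  0  1     0  |   0 ]
  [ 0  0  0  -1/2  |   2 ]
R4 := -2·R4
  [ 1  0  1    1  |  -8 ]
  [ 0  1  1  1/2  |  -3 ]
  [ 0  0  1    0  |   0 ]
  [ 0  0  0    1  |  -4 ]
R2 := R2 − 1/2·R4
  [ 1  0  1  1  |  -8 ]
  [ 0  1  1  0  |  -1 ]
  [ 0  0  1  0  |   0 ]
  [ 0  0  0  1  |  -4 ]
R1 := R1 − R4
  [ 1  0  1  0  |  -4 ]
  [ 0  1  1  0  |  -1 ]
  [ 0  0  1  0  |   0 ]
  [ 0  0  0  1  |  -4 ]
R2 := R2 − R3
  [ 1  0  1  0  |  -4 ]
  [ 0  1  0  0  |  -1 ]
  [ 0  0  1  0  |   0 ]
  [ 0  0  0  1  |  -4 ]
R1 := R1 − R3
  [ 1  0  0  0  |  -4 ]
  [ 0  1  0  0  |  -1 ]
  [ 0  0  1  0  |   0 ]
  [ 0  0  0  1  |  -4 ]
Reading off the last column: p = -4, q = -1, r = 0, s = -4.

(-4, -1, 0, -4)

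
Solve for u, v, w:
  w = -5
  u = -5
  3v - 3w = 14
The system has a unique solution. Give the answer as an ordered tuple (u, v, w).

(-5, -1/3, -5)

Form the augmented matrix and row-reduce:
  [ 0  0   1  |  -5 ]
  [ 1  0   0  |  -5 ]
  [ 0  3  -3  |  14 ]
Swap ρ1 and ρ2.
  [ 1  0   0  |  -5 ]
  [ 0  0   1  |  -5 ]
  [ 0  3  -3  |  14 ]
Swap ρ2 and ρ3.
  [ 1  0   0  |  -5 ]
  [ 0  3  -3  |  14 ]
  [ 0  0   1  |  -5 ]
Multiply ρ2 by 1/3.
  [ 1  0   0  |    -5 ]
  [ 0  1  -1  |  14/3 ]
  [ 0  0   1  |    -5 ]
Add ρ3 to ρ2.
  [ 1  0  0  |    -5 ]
  [ 0  1  0  |  -1/3 ]
  [ 0  0  1  |    -5 ]
Reading off the last column: u = -5, v = -1/3, w = -5.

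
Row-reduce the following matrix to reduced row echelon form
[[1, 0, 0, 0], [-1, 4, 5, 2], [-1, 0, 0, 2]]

R2 ← R2 + R1
  [  1  0  0  0 ]
  [  0  4  5  2 ]
  [ -1  0  0  2 ]
R3 ← R3 + R1
  [ 1  0  0  0 ]
  [ 0  4  5  2 ]
  [ 0  0  0  2 ]
R2 ← 1/4·R2
  [ 1  0    0    0 ]
  [ 0  1  5/4  1/2 ]
  [ 0  0    0    2 ]
R3 ← 1/2·R3
  [ 1  0    0    0 ]
  [ 0  1  5/4  1/2 ]
  [ 0  0    0    1 ]
R2 ← R2 − 1/2·R3
  [ 1  0    0  0 ]
  [ 0  1  5/4  0 ]
  [ 0  0    0  1 ]

[[1, 0, 0, 0], [0, 1, 5/4, 0], [0, 0, 0, 1]]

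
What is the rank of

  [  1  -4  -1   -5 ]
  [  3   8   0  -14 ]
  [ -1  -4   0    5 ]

rank = 3

ρ2 → ρ2 − 3·ρ1
  [  1  -4  -1  -5 ]
  [  0  20   3   1 ]
  [ -1  -4   0   5 ]
ρ3 → ρ3 + ρ1
  [ 1  -4  -1  -5 ]
  [ 0  20   3   1 ]
  [ 0  -8  -1   0 ]
ρ2 → 1/20·ρ2
  [ 1  -4    -1    -5 ]
  [ 0   1  3/20  1/20 ]
  [ 0  -8    -1     0 ]
ρ3 → ρ3 + 8·ρ2
  [ 1  -4    -1    -5 ]
  [ 0   1  3/20  1/20 ]
  [ 0   0   1/5   2/5 ]
ρ3 → 5·ρ3
  [ 1  -4    -1    -5 ]
  [ 0   1  3/20  1/20 ]
  [ 0   0     1     2 ]
ρ2 → ρ2 − 3/20·ρ3
  [ 1  -4  -1    -5 ]
  [ 0   1   0  -1/4 ]
  [ 0   0   1     2 ]
ρ1 → ρ1 + ρ3
  [ 1  -4  0    -3 ]
  [ 0   1  0  -1/4 ]
  [ 0   0  1     2 ]
ρ1 → ρ1 + 4·ρ2
  [ 1  0  0    -4 ]
  [ 0  1  0  -1/4 ]
  [ 0  0  1     2 ]
The reduced form has 3 nonzero rows.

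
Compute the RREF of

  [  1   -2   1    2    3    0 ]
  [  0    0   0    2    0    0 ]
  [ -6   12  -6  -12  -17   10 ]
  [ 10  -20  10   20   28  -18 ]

R3 → R3 + 6·R1
  [  1   -2   1   2   3    0 ]
  [  0    0   0   2   0    0 ]
  [  0    0   0   0   1   10 ]
  [ 10  -20  10  20  28  -18 ]
R4 → R4 − 10·R1
  [ 1  -2  1  2   3    0 ]
  [ 0   0  0  2   0    0 ]
  [ 0   0  0  0   1   10 ]
  [ 0   0  0  0  -2  -18 ]
R2 → 1/2·R2
  [ 1  -2  1  2   3    0 ]
  [ 0   0  0  1   0    0 ]
  [ 0   0  0  0   1   10 ]
  [ 0   0  0  0  -2  -18 ]
R4 → R4 + 2·R3
  [ 1  -2  1  2  3   0 ]
  [ 0   0  0  1  0   0 ]
  [ 0   0  0  0  1  10 ]
  [ 0   0  0  0  0   2 ]
R4 → 1/2·R4
  [ 1  -2  1  2  3   0 ]
  [ 0   0  0  1  0   0 ]
  [ 0   0  0  0  1  10 ]
  [ 0   0  0  0  0   1 ]
R3 → R3 − 10·R4
  [ 1  -2  1  2  3  0 ]
  [ 0   0  0  1  0  0 ]
  [ 0   0  0  0  1  0 ]
  [ 0   0  0  0  0  1 ]
R1 → R1 − 3·R3
  [ 1  -2  1  2  0  0 ]
  [ 0   0  0  1  0  0 ]
  [ 0   0  0  0  1  0 ]
  [ 0   0  0  0  0  1 ]
R1 → R1 − 2·R2
  [ 1  -2  1  0  0  0 ]
  [ 0   0  0  1  0  0 ]
  [ 0   0  0  0  1  0 ]
  [ 0   0  0  0  0  1 ]

[[1, -2, 1, 0, 0, 0], [0, 0, 0, 1, 0, 0], [0, 0, 0, 0, 1, 0], [0, 0, 0, 0, 0, 1]]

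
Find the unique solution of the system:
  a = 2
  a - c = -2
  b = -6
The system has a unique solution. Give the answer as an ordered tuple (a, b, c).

Form the augmented matrix and row-reduce:
  [ 1  0   0  |   2 ]
  [ 1  0  -1  |  -2 ]
  [ 0  1   0  |  -6 ]
Subtract R1 from R2.
  [ 1  0   0  |   2 ]
  [ 0  0  -1  |  -4 ]
  [ 0  1   0  |  -6 ]
Swap R2 and R3.
  [ 1  0   0  |   2 ]
  [ 0  1   0  |  -6 ]
  [ 0  0  -1  |  -4 ]
Multiply R3 by -1.
  [ 1  0  0  |   2 ]
  [ 0  1  0  |  -6 ]
  [ 0  0  1  |   4 ]
Reading off the last column: a = 2, b = -6, c = 4.

(2, -6, 4)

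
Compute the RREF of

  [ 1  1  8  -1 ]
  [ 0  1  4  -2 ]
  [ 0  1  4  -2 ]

[[1, 0, 4, 1], [0, 1, 4, -2], [0, 0, 0, 0]]

R3 -> R3 − R2
  [ 1  1  8  -1 ]
  [ 0  1  4  -2 ]
  [ 0  0  0   0 ]
R1 -> R1 − R2
  [ 1  0  4   1 ]
  [ 0  1  4  -2 ]
  [ 0  0  0   0 ]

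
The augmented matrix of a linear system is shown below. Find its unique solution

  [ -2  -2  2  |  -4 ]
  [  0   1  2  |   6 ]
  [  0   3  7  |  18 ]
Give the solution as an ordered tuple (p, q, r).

(-4, 6, 0)

r1 → -1/2·r1
r3 → r3 − 3·r2
r2 → r2 − 2·r3
r1 → r1 + r3
r1 → r1 − r2
Reading off the last column: p = -4, q = 6, r = 0.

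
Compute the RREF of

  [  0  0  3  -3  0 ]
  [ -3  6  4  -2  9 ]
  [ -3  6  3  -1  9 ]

[[1, -2, 0, -2/3, -3], [0, 0, 1, -1, 0], [0, 0, 0, 0, 0]]

r1 ↔ r2
  [ -3  6  4  -2  9 ]
  [  0  0  3  -3  0 ]
  [ -3  6  3  -1  9 ]
r1 ← -1/3·r1
  [  1  -2  -4/3  2/3  -3 ]
  [  0   0     3   -3   0 ]
  [ -3   6     3   -1   9 ]
r3 ← r3 + 3·r1
  [ 1  -2  -4/3  2/3  -3 ]
  [ 0   0     3   -3   0 ]
  [ 0   0    -1    1   0 ]
r2 ← 1/3·r2
  [ 1  -2  -4/3  2/3  -3 ]
  [ 0   0     1   -1   0 ]
  [ 0   0    -1    1   0 ]
r3 ← r3 + r2
  [ 1  -2  -4/3  2/3  -3 ]
  [ 0   0     1   -1   0 ]
  [ 0   0     0    0   0 ]
r1 ← r1 + 4/3·r2
  [ 1  -2  0  -2/3  -3 ]
  [ 0   0  1    -1   0 ]
  [ 0   0  0     0   0 ]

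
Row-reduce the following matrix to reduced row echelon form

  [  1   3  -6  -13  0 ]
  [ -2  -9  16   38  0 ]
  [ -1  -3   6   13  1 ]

R2 → R2 + 2·R1
  [  1   3  -6  -13  0 ]
  [  0  -3   4   12  0 ]
  [ -1  -3   6   13  1 ]
R3 → R3 + R1
  [ 1   3  -6  -13  0 ]
  [ 0  -3   4   12  0 ]
  [ 0   0   0    0  1 ]
R2 → -1/3·R2
  [ 1  3    -6  -13  0 ]
  [ 0  1  -4/3   -4  0 ]
  [ 0  0     0    0  1 ]
R1 → R1 − 3·R2
  [ 1  0    -2  -1  0 ]
  [ 0  1  -4/3  -4  0 ]
  [ 0  0     0   0  1 ]

[[1, 0, -2, -1, 0], [0, 1, -4/3, -4, 0], [0, 0, 0, 0, 1]]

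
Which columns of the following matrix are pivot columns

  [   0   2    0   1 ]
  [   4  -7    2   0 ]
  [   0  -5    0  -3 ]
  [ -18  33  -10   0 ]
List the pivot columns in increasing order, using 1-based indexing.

r1 <=> r2
r1 ← 1/4·r1
r4 ← r4 + 18·r1
r2 ← 1/2·r2
r3 ← r3 + 5·r2
r4 ← r4 − 3/2·r2
r3 <=> r4
r3 ← -1·r3
r4 ← -2·r4
r3 ← r3 − 3/4·r4
r2 ← r2 − 1/2·r4
r1 ← r1 − 1/2·r3
r1 ← r1 + 7/4·r2
Pivot columns are the columns containing a leading 1.

1, 2, 3, 4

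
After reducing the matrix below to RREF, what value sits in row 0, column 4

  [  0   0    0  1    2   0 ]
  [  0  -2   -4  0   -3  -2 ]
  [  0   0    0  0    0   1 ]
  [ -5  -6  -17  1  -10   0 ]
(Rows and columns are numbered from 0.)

3/5

r1 ↔ r4
r1 ← -1/5·r1
r2 ← -1/2·r2
r3 ↔ r4
r2 ← r2 − r4
r1 ← r1 + 1/5·r3
r1 ← r1 − 6/5·r2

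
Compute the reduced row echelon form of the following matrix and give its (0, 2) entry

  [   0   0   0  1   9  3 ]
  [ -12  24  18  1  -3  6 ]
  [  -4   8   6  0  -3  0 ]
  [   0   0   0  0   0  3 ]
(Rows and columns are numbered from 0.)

ρ1 <-> ρ2
  [ -12  24  18  1  -3  6 ]
  [   0   0   0  1   9  3 ]
  [  -4   8   6  0  -3  0 ]
  [   0   0   0  0   0  3 ]
ρ1 := -1/12·ρ1
  [  1  -2  -3/2  -1/12  1/4  -1/2 ]
  [  0   0     0      1    9     3 ]
  [ -4   8     6      0   -3     0 ]
  [  0   0     0      0    0     3 ]
ρ3 := ρ3 + 4·ρ1
  [ 1  -2  -3/2  -1/12  1/4  -1/2 ]
  [ 0   0     0      1    9     3 ]
  [ 0   0     0   -1/3   -2    -2 ]
  [ 0   0     0      0    0     3 ]
ρ3 := ρ3 + 1/3·ρ2
  [ 1  -2  -3/2  -1/12  1/4  -1/2 ]
  [ 0   0     0      1    9     3 ]
  [ 0   0     0      0    1    -1 ]
  [ 0   0     0      0    0     3 ]
ρ4 := 1/3·ρ4
  [ 1  -2  -3/2  -1/12  1/4  -1/2 ]
  [ 0   0     0      1    9     3 ]
  [ 0   0     0      0    1    -1 ]
  [ 0   0     0      0    0     1 ]
ρ3 := ρ3 + ρ4
  [ 1  -2  -3/2  -1/12  1/4  -1/2 ]
  [ 0   0     0      1    9     3 ]
  [ 0   0     0      0    1     0 ]
  [ 0   0     0      0    0     1 ]
ρ2 := ρ2 − 3·ρ4
  [ 1  -2  -3/2  -1/12  1/4  -1/2 ]
  [ 0   0     0      1    9     0 ]
  [ 0   0     0      0    1     0 ]
  [ 0   0     0      0    0     1 ]
ρ1 := ρ1 + 1/2·ρ4
  [ 1  -2  -3/2  -1/12  1/4  0 ]
  [ 0   0     0      1    9  0 ]
  [ 0   0     0      0    1  0 ]
  [ 0   0     0      0    0  1 ]
ρ2 := ρ2 − 9·ρ3
  [ 1  -2  -3/2  -1/12  1/4  0 ]
  [ 0   0     0      1    0  0 ]
  [ 0   0     0      0    1  0 ]
  [ 0   0     0      0    0  1 ]
ρ1 := ρ1 − 1/4·ρ3
  [ 1  -2  -3/2  -1/12  0  0 ]
  [ 0   0     0      1  0  0 ]
  [ 0   0     0      0  1  0 ]
  [ 0   0     0      0  0  1 ]
ρ1 := ρ1 + 1/12·ρ2
  [ 1  -2  -3/2  0  0  0 ]
  [ 0   0     0  1  0  0 ]
  [ 0   0     0  0  1  0 ]
  [ 0   0     0  0  0  1 ]

-3/2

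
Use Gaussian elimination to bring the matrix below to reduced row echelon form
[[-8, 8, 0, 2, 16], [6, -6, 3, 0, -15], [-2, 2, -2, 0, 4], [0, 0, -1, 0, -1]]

[[1, -1, 0, 0, -3], [0, 0, 1, 0, 1], [0, 0, 0, 1, -4], [0, 0, 0, 0, 0]]

r1 -> -1/8·r1
  [  1  -1   0  -1/4   -2 ]
  [  6  -6   3     0  -15 ]
  [ -2   2  -2     0    4 ]
  [  0   0  -1     0   -1 ]
r2 -> r2 − 6·r1
  [  1  -1   0  -1/4  -2 ]
  [  0   0   3   3/2  -3 ]
  [ -2   2  -2     0   4 ]
  [  0   0  -1     0  -1 ]
r3 -> r3 + 2·r1
  [ 1  -1   0  -1/4  -2 ]
  [ 0   0   3   3/2  -3 ]
  [ 0   0  -2  -1/2   0 ]
  [ 0   0  -1     0  -1 ]
r2 -> 1/3·r2
  [ 1  -1   0  -1/4  -2 ]
  [ 0   0   1   1/2  -1 ]
  [ 0   0  -2  -1/2   0 ]
  [ 0   0  -1     0  -1 ]
r3 -> r3 + 2·r2
  [ 1  -1   0  -1/4  -2 ]
  [ 0   0   1   1/2  -1 ]
  [ 0   0   0   1/2  -2 ]
  [ 0   0  -1     0  -1 ]
r4 -> r4 + r2
  [ 1  -1  0  -1/4  -2 ]
  [ 0   0  1   1/2  -1 ]
  [ 0   0  0   1/2  -2 ]
  [ 0   0  0   1/2  -2 ]
r3 -> 2·r3
  [ 1  -1  0  -1/4  -2 ]
  [ 0   0  1   1/2  -1 ]
  [ 0   0  0     1  -4 ]
  [ 0   0  0   1/2  -2 ]
r4 -> r4 − 1/2·r3
  [ 1  -1  0  -1/4  -2 ]
  [ 0   0  1   1/2  -1 ]
  [ 0   0  0     1  -4 ]
  [ 0   0  0     0   0 ]
r2 -> r2 − 1/2·r3
  [ 1  -1  0  -1/4  -2 ]
  [ 0   0  1     0   1 ]
  [ 0   0  0     1  -4 ]
  [ 0   0  0     0   0 ]
r1 -> r1 + 1/4·r3
  [ 1  -1  0  0  -3 ]
  [ 0   0  1  0   1 ]
  [ 0   0  0  1  -4 ]
  [ 0   0  0  0   0 ]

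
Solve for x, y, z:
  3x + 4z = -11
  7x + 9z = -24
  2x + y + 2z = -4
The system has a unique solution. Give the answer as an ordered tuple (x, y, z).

Form the augmented matrix and row-reduce:
  [ 3  0  4  |  -11 ]
  [ 7  0  9  |  -24 ]
  [ 2  1  2  |   -4 ]
R1 → 1/3·R1
  [ 1  0  4/3  |  -11/3 ]
  [ 7  0    9  |    -24 ]
  [ 2  1    2  |     -4 ]
R2 → R2 − 7·R1
  [ 1  0   4/3  |  -11/3 ]
  [ 0  0  -1/3  |    5/3 ]
  [ 2  1     2  |     -4 ]
R3 → R3 − 2·R1
  [ 1  0   4/3  |  -11/3 ]
  [ 0  0  -1/3  |    5/3 ]
  [ 0  1  -2/3  |   10/3 ]
R2 <-> R3
  [ 1  0   4/3  |  -11/3 ]
  [ 0  1  -2/3  |   10/3 ]
  [ 0  0  -1/3  |    5/3 ]
R3 → -3·R3
  [ 1  0   4/3  |  -11/3 ]
  [ 0  1  -2/3  |   10/3 ]
  [ 0  0     1  |     -5 ]
R2 → R2 + 2/3·R3
  [ 1  0  4/3  |  -11/3 ]
  [ 0  1    0  |      0 ]
  [ 0  0    1  |     -5 ]
R1 → R1 − 4/3·R3
  [ 1  0  0  |   3 ]
  [ 0  1  0  |   0 ]
  [ 0  0  1  |  -5 ]
Reading off the last column: x = 3, y = 0, z = -5.

(3, 0, -5)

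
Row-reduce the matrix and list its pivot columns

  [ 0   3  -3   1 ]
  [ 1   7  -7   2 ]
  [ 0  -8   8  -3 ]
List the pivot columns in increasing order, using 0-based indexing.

R1 ↔ R2
  [ 1   7  -7   2 ]
  [ 0   3  -3   1 ]
  [ 0  -8   8  -3 ]
R2 → 1/3·R2
  [ 1   7  -7    2 ]
  [ 0   1  -1  1/3 ]
  [ 0  -8   8   -3 ]
R3 → R3 + 8·R2
  [ 1  7  -7     2 ]
  [ 0  1  -1   1/3 ]
  [ 0  0   0  -1/3 ]
R3 → -3·R3
  [ 1  7  -7    2 ]
  [ 0  1  -1  1/3 ]
  [ 0  0   0    1 ]
R2 → R2 − 1/3·R3
  [ 1  7  -7  2 ]
  [ 0  1  -1  0 ]
  [ 0  0   0  1 ]
R1 → R1 − 2·R3
  [ 1  7  -7  0 ]
  [ 0  1  -1  0 ]
  [ 0  0   0  1 ]
R1 → R1 − 7·R2
  [ 1  0   0  0 ]
  [ 0  1  -1  0 ]
  [ 0  0   0  1 ]
Pivot columns are the columns containing a leading 1.

0, 1, 3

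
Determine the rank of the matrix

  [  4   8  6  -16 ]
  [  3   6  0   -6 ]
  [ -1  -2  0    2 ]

rank = 2

ρ1 := 1/4·ρ1
ρ2 := ρ2 − 3·ρ1
ρ3 := ρ3 + ρ1
ρ2 := -2/9·ρ2
ρ3 := ρ3 − 3/2·ρ2
ρ1 := ρ1 − 3/2·ρ2
The reduced form has 2 nonzero rows.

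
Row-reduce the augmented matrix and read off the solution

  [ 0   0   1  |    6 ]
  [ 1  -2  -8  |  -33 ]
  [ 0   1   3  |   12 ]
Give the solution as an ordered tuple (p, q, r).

r1 <-> r2
r2 <-> r3
r2 := r2 − 3·r3
r1 := r1 + 8·r3
r1 := r1 + 2·r2
Reading off the last column: p = 3, q = -6, r = 6.

(3, -6, 6)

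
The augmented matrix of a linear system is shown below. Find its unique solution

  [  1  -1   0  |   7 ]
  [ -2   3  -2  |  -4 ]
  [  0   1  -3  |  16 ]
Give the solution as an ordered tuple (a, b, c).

(5, -2, -6)

R2 := R2 + 2·R1
  [ 1  -1   0  |   7 ]
  [ 0   1  -2  |  10 ]
  [ 0   1  -3  |  16 ]
R3 := R3 − R2
  [ 1  -1   0  |   7 ]
  [ 0   1  -2  |  10 ]
  [ 0   0  -1  |   6 ]
R3 := -1·R3
  [ 1  -1   0  |   7 ]
  [ 0   1  -2  |  10 ]
  [ 0   0   1  |  -6 ]
R2 := R2 + 2·R3
  [ 1  -1  0  |   7 ]
  [ 0   1  0  |  -2 ]
  [ 0   0  1  |  -6 ]
R1 := R1 + R2
  [ 1  0  0  |   5 ]
  [ 0  1  0  |  -2 ]
  [ 0  0  1  |  -6 ]
Reading off the last column: a = 5, b = -2, c = -6.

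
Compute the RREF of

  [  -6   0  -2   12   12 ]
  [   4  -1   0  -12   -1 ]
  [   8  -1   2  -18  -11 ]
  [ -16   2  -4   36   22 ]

[[1, 0, 0, -3, -1], [0, 1, 0, 0, -3], [0, 0, 1, 3, -3], [0, 0, 0, 0, 0]]

R1 → -1/6·R1
  [   1   0  1/3   -2   -2 ]
  [   4  -1    0  -12   -1 ]
  [   8  -1    2  -18  -11 ]
  [ -16   2   -4   36   22 ]
R2 → R2 − 4·R1
  [   1   0   1/3   -2   -2 ]
  [   0  -1  -4/3   -4    7 ]
  [   8  -1     2  -18  -11 ]
  [ -16   2    -4   36   22 ]
R3 → R3 − 8·R1
  [   1   0   1/3  -2  -2 ]
  [   0  -1  -4/3  -4   7 ]
  [   0  -1  -2/3  -2   5 ]
  [ -16   2    -4  36  22 ]
R4 → R4 + 16·R1
  [ 1   0   1/3  -2   -2 ]
  [ 0  -1  -4/3  -4    7 ]
  [ 0  -1  -2/3  -2    5 ]
  [ 0   2   4/3   4  -10 ]
R2 → -1·R2
  [ 1   0   1/3  -2   -2 ]
  [ 0   1   4/3   4   -7 ]
  [ 0  -1  -2/3  -2    5 ]
  [ 0   2   4/3   4  -10 ]
R3 → R3 + R2
  [ 1  0  1/3  -2   -2 ]
  [ 0  1  4/3   4   -7 ]
  [ 0  0  2/3   2   -2 ]
  [ 0  2  4/3   4  -10 ]
R4 → R4 − 2·R2
  [ 1  0   1/3  -2  -2 ]
  [ 0  1   4/3   4  -7 ]
  [ 0  0   2/3   2  -2 ]
  [ 0  0  -4/3  -4   4 ]
R3 → 3/2·R3
  [ 1  0   1/3  -2  -2 ]
  [ 0  1   4/3   4  -7 ]
  [ 0  0     1   3  -3 ]
  [ 0  0  -4/3  -4   4 ]
R4 → R4 + 4/3·R3
  [ 1  0  1/3  -2  -2 ]
  [ 0  1  4/3   4  -7 ]
  [ 0  0    1   3  -3 ]
  [ 0  0    0   0   0 ]
R2 → R2 − 4/3·R3
  [ 1  0  1/3  -2  -2 ]
  [ 0  1    0   0  -3 ]
  [ 0  0    1   3  -3 ]
  [ 0  0    0   0   0 ]
R1 → R1 − 1/3·R3
  [ 1  0  0  -3  -1 ]
  [ 0  1  0   0  -3 ]
  [ 0  0  1   3  -3 ]
  [ 0  0  0   0   0 ]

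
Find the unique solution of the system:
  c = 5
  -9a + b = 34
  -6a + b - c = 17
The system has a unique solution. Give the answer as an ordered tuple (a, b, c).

(-4, -2, 5)

Form the augmented matrix and row-reduce:
  [  0  0   1  |   5 ]
  [ -9  1   0  |  34 ]
  [ -6  1  -1  |  17 ]
Swap R1 and R2.
  [ -9  1   0  |  34 ]
  [  0  0   1  |   5 ]
  [ -6  1  -1  |  17 ]
Multiply R1 by -1/9.
  [  1  -1/9   0  |  -34/9 ]
  [  0     0   1  |      5 ]
  [ -6     1  -1  |     17 ]
Add 6 times R1 to R3.
  [ 1  -1/9   0  |  -34/9 ]
  [ 0     0   1  |      5 ]
  [ 0   1/3  -1  |  -17/3 ]
Swap R2 and R3.
  [ 1  -1/9   0  |  -34/9 ]
  [ 0   1/3  -1  |  -17/3 ]
  [ 0     0   1  |      5 ]
Multiply R2 by 3.
  [ 1  -1/9   0  |  -34/9 ]
  [ 0     1  -3  |    -17 ]
  [ 0     0   1  |      5 ]
Add 3 times R3 to R2.
  [ 1  -1/9  0  |  -34/9 ]
  [ 0     1  0  |     -2 ]
  [ 0     0  1  |      5 ]
Add 1/9 times R2 to R1.
  [ 1  0  0  |  -4 ]
  [ 0  1  0  |  -2 ]
  [ 0  0  1  |   5 ]
Reading off the last column: a = -4, b = -2, c = 5.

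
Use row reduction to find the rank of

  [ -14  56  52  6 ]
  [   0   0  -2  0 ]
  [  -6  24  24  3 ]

rank = 3

ρ1 → -1/14·ρ1
  [  1  -4  -26/7  -3/7 ]
  [  0   0     -2     0 ]
  [ -6  24     24     3 ]
ρ3 → ρ3 + 6·ρ1
  [ 1  -4  -26/7  -3/7 ]
  [ 0   0     -2     0 ]
  [ 0   0   12/7   3/7 ]
ρ2 → -1/2·ρ2
  [ 1  -4  -26/7  -3/7 ]
  [ 0   0      1     0 ]
  [ 0   0   12/7   3/7 ]
ρ3 → ρ3 − 12/7·ρ2
  [ 1  -4  -26/7  -3/7 ]
  [ 0   0      1     0 ]
  [ 0   0      0   3/7 ]
ρ3 → 7/3·ρ3
  [ 1  -4  -26/7  -3/7 ]
  [ 0   0      1     0 ]
  [ 0   0      0     1 ]
ρ1 → ρ1 + 3/7·ρ3
  [ 1  -4  -26/7  0 ]
  [ 0   0      1  0 ]
  [ 0   0      0  1 ]
ρ1 → ρ1 + 26/7·ρ2
  [ 1  -4  0  0 ]
  [ 0   0  1  0 ]
  [ 0   0  0  1 ]
The reduced form has 3 nonzero rows.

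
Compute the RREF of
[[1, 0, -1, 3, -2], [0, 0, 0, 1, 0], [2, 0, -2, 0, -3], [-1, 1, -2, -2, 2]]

R3 → R3 − 2·R1
  [  1  0  -1   3  -2 ]
  [  0  0   0   1   0 ]
  [  0  0   0  -6   1 ]
  [ -1  1  -2  -2   2 ]
R4 → R4 + R1
  [ 1  0  -1   3  -2 ]
  [ 0  0   0   1   0 ]
  [ 0  0   0  -6   1 ]
  [ 0  1  -3   1   0 ]
R2 ↔ R4
  [ 1  0  -1   3  -2 ]
  [ 0  1  -3   1   0 ]
  [ 0  0   0  -6   1 ]
  [ 0  0   0   1   0 ]
R3 → -1/6·R3
  [ 1  0  -1  3    -2 ]
  [ 0  1  -3  1     0 ]
  [ 0  0   0  1  -1/6 ]
  [ 0  0   0  1     0 ]
R4 → R4 − R3
  [ 1  0  -1  3    -2 ]
  [ 0  1  -3  1     0 ]
  [ 0  0   0  1  -1/6 ]
  [ 0  0   0  0   1/6 ]
R4 → 6·R4
  [ 1  0  -1  3    -2 ]
  [ 0  1  -3  1     0 ]
  [ 0  0   0  1  -1/6 ]
  [ 0  0   0  0     1 ]
R3 → R3 + 1/6·R4
  [ 1  0  -1  3  -2 ]
  [ 0  1  -3  1   0 ]
  [ 0  0   0  1   0 ]
  [ 0  0   0  0   1 ]
R1 → R1 + 2·R4
  [ 1  0  -1  3  0 ]
  [ 0  1  -3  1  0 ]
  [ 0  0   0  1  0 ]
  [ 0  0   0  0  1 ]
R2 → R2 − R3
  [ 1  0  -1  3  0 ]
  [ 0  1  -3  0  0 ]
  [ 0  0   0  1  0 ]
  [ 0  0   0  0  1 ]
R1 → R1 − 3·R3
  [ 1  0  -1  0  0 ]
  [ 0  1  -3  0  0 ]
  [ 0  0   0  1  0 ]
  [ 0  0   0  0  1 ]

[[1, 0, -1, 0, 0], [0, 1, -3, 0, 0], [0, 0, 0, 1, 0], [0, 0, 0, 0, 1]]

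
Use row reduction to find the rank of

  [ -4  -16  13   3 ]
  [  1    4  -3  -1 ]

r1 -> -1/4·r1
r2 -> r2 − r1
r2 -> 4·r2
r1 -> r1 + 13/4·r2
The reduced form has 2 nonzero rows.

rank = 2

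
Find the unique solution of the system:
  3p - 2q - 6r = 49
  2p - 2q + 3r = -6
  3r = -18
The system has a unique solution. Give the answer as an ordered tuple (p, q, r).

(1, -5, -6)

Form the augmented matrix and row-reduce:
  [ 3  -2  -6  |   49 ]
  [ 2  -2   3  |   -6 ]
  [ 0   0   3  |  -18 ]
ρ1 := 1/3·ρ1
  [ 1  -2/3  -2  |  49/3 ]
  [ 2    -2   3  |    -6 ]
  [ 0     0   3  |   -18 ]
ρ2 := ρ2 − 2·ρ1
  [ 1  -2/3  -2  |    49/3 ]
  [ 0  -2/3   7  |  -116/3 ]
  [ 0     0   3  |     -18 ]
ρ2 := -3/2·ρ2
  [ 1  -2/3     -2  |  49/3 ]
  [ 0     1  -21/2  |    58 ]
  [ 0     0      3  |   -18 ]
ρ3 := 1/3·ρ3
  [ 1  -2/3     -2  |  49/3 ]
  [ 0     1  -21/2  |    58 ]
  [ 0     0      1  |    -6 ]
ρ2 := ρ2 + 21/2·ρ3
  [ 1  -2/3  -2  |  49/3 ]
  [ 0     1   0  |    -5 ]
  [ 0     0   1  |    -6 ]
ρ1 := ρ1 + 2·ρ3
  [ 1  -2/3  0  |  13/3 ]
  [ 0     1  0  |    -5 ]
  [ 0     0  1  |    -6 ]
ρ1 := ρ1 + 2/3·ρ2
  [ 1  0  0  |   1 ]
  [ 0  1  0  |  -5 ]
  [ 0  0  1  |  -6 ]
Reading off the last column: p = 1, q = -5, r = -6.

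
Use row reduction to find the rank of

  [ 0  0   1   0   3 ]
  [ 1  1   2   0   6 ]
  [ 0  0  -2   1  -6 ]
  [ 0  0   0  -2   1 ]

R1 <=> R2
R3 → R3 + 2·R2
R4 → R4 + 2·R3
R2 → R2 − 3·R4
R1 → R1 − 6·R4
R1 → R1 − 2·R2
The reduced form has 4 nonzero rows.

rank = 4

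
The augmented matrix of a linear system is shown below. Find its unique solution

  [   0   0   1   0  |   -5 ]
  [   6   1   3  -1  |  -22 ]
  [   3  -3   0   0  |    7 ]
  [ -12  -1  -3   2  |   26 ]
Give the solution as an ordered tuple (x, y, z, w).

(-2/3, -3, -5, 0)

ρ1 <=> ρ2
  [   6   1   3  -1  |  -22 ]
  [   0   0   1   0  |   -5 ]
  [   3  -3   0   0  |    7 ]
  [ -12  -1  -3   2  |   26 ]
ρ1 := 1/6·ρ1
  [   1  1/6  1/2  -1/6  |  -11/3 ]
  [   0    0    1     0  |     -5 ]
  [   3   -3    0     0  |      7 ]
  [ -12   -1   -3     2  |     26 ]
ρ3 := ρ3 − 3·ρ1
  [   1   1/6   1/2  -1/6  |  -11/3 ]
  [   0     0     1     0  |     -5 ]
  [   0  -7/2  -3/2   1/2  |     18 ]
  [ -12    -1    -3     2  |     26 ]
ρ4 := ρ4 + 12·ρ1
  [ 1   1/6   1/2  -1/6  |  -11/3 ]
  [ 0     0     1     0  |     -5 ]
  [ 0  -7/2  -3/2   1/2  |     18 ]
  [ 0     1     3     0  |    -18 ]
ρ2 <=> ρ3
  [ 1   1/6   1/2  -1/6  |  -11/3 ]
  [ 0  -7/2  -3/2   1/2  |     18 ]
  [ 0     0     1     0  |     -5 ]
  [ 0     1     3     0  |    -18 ]
ρ2 := -2/7·ρ2
  [ 1  1/6  1/2  -1/6  |  -11/3 ]
  [ 0    1  3/7  -1/7  |  -36/7 ]
  [ 0    0    1     0  |     -5 ]
  [ 0    1    3     0  |    -18 ]
ρ4 := ρ4 − ρ2
  [ 1  1/6   1/2  -1/6  |  -11/3 ]
  [ 0    1   3/7  -1/7  |  -36/7 ]
  [ 0    0     1     0  |     -5 ]
  [ 0    0  18/7   1/7  |  -90/7 ]
ρ4 := ρ4 − 18/7·ρ3
  [ 1  1/6  1/2  -1/6  |  -11/3 ]
  [ 0    1  3/7  -1/7  |  -36/7 ]
  [ 0    0    1     0  |     -5 ]
  [ 0    0    0   1/7  |      0 ]
ρ4 := 7·ρ4
  [ 1  1/6  1/2  -1/6  |  -11/3 ]
  [ 0    1  3/7  -1/7  |  -36/7 ]
  [ 0    0    1     0  |     -5 ]
  [ 0    0    0     1  |      0 ]
ρ2 := ρ2 + 1/7·ρ4
  [ 1  1/6  1/2  -1/6  |  -11/3 ]
  [ 0    1  3/7     0  |  -36/7 ]
  [ 0    0    1     0  |     -5 ]
  [ 0    0    0     1  |      0 ]
ρ1 := ρ1 + 1/6·ρ4
  [ 1  1/6  1/2  0  |  -11/3 ]
  [ 0    1  3/7  0  |  -36/7 ]
  [ 0    0    1  0  |     -5 ]
  [ 0    0    0  1  |      0 ]
ρ2 := ρ2 − 3/7·ρ3
  [ 1  1/6  1/2  0  |  -11/3 ]
  [ 0    1    0  0  |     -3 ]
  [ 0    0    1  0  |     -5 ]
  [ 0    0    0  1  |      0 ]
ρ1 := ρ1 − 1/2·ρ3
  [ 1  1/6  0  0  |  -7/6 ]
  [ 0    1  0  0  |    -3 ]
  [ 0    0  1  0  |    -5 ]
  [ 0    0  0  1  |     0 ]
ρ1 := ρ1 − 1/6·ρ2
  [ 1  0  0  0  |  -2/3 ]
  [ 0  1  0  0  |    -3 ]
  [ 0  0  1  0  |    -5 ]
  [ 0  0  0  1  |     0 ]
Reading off the last column: x = -2/3, y = -3, z = -5, w = 0.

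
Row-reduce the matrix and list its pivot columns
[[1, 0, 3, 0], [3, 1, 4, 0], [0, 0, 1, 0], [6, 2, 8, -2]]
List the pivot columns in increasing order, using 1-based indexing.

R2 -> R2 − 3·R1
  [ 1  0   3   0 ]
  [ 0  1  -5   0 ]
  [ 0  0   1   0 ]
  [ 6  2   8  -2 ]
R4 -> R4 − 6·R1
  [ 1  0    3   0 ]
  [ 0  1   -5   0 ]
  [ 0  0    1   0 ]
  [ 0  2  -10  -2 ]
R4 -> R4 − 2·R2
  [ 1  0   3   0 ]
  [ 0  1  -5   0 ]
  [ 0  0   1   0 ]
  [ 0  0   0  -2 ]
R4 -> -1/2·R4
  [ 1  0   3  0 ]
  [ 0  1  -5  0 ]
  [ 0  0   1  0 ]
  [ 0  0   0  1 ]
R2 -> R2 + 5·R3
  [ 1  0  3  0 ]
  [ 0  1  0  0 ]
  [ 0  0  1  0 ]
  [ 0  0  0  1 ]
R1 -> R1 − 3·R3
  [ 1  0  0  0 ]
  [ 0  1  0  0 ]
  [ 0  0  1  0 ]
  [ 0  0  0  1 ]
Pivot columns are the columns containing a leading 1.

1, 2, 3, 4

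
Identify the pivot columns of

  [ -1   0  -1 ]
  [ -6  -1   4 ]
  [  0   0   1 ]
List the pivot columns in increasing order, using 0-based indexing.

ρ1 := -1·ρ1
  [  1   0  1 ]
  [ -6  -1  4 ]
  [  0   0  1 ]
ρ2 := ρ2 + 6·ρ1
  [ 1   0   1 ]
  [ 0  -1  10 ]
  [ 0   0   1 ]
ρ2 := -1·ρ2
  [ 1  0    1 ]
  [ 0  1  -10 ]
  [ 0  0    1 ]
ρ2 := ρ2 + 10·ρ3
  [ 1  0  1 ]
  [ 0  1  0 ]
  [ 0  0  1 ]
ρ1 := ρ1 − ρ3
  [ 1  0  0 ]
  [ 0  1  0 ]
  [ 0  0  1 ]
Pivot columns are the columns containing a leading 1.

0, 1, 2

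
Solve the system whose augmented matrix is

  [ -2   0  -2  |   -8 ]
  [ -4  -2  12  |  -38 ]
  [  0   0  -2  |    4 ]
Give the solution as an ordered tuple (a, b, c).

(6, -5, -2)

r1 → -1/2·r1
r2 → r2 + 4·r1
r2 → -1/2·r2
r3 → -1/2·r3
r2 → r2 + 8·r3
r1 → r1 − r3
Reading off the last column: a = 6, b = -5, c = -2.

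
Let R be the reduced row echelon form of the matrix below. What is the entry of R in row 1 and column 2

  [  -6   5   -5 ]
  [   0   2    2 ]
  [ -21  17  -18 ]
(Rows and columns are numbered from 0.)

r1 -> -1/6·r1
  [   1  -5/6  5/6 ]
  [   0     2    2 ]
  [ -21    17  -18 ]
r3 -> r3 + 21·r1
  [ 1  -5/6   5/6 ]
  [ 0     2     2 ]
  [ 0  -1/2  -1/2 ]
r2 -> 1/2·r2
  [ 1  -5/6   5/6 ]
  [ 0     1     1 ]
  [ 0  -1/2  -1/2 ]
r3 -> r3 + 1/2·r2
  [ 1  -5/6  5/6 ]
  [ 0     1    1 ]
  [ 0     0    0 ]
r1 -> r1 + 5/6·r2
  [ 1  0  5/3 ]
  [ 0  1    1 ]
  [ 0  0    0 ]

1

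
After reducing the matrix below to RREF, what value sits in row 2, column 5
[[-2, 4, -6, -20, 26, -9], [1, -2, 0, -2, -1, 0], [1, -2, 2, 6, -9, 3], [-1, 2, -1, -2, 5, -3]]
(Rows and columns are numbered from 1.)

ρ1 → -1/2·ρ1
  [  1  -2   3  10  -13  9/2 ]
  [  1  -2   0  -2   -1    0 ]
  [  1  -2   2   6   -9    3 ]
  [ -1   2  -1  -2    5   -3 ]
ρ2 → ρ2 − ρ1
  [  1  -2   3   10  -13   9/2 ]
  [  0   0  -3  -12   12  -9/2 ]
  [  1  -2   2    6   -9     3 ]
  [ -1   2  -1   -2    5    -3 ]
ρ3 → ρ3 − ρ1
  [  1  -2   3   10  -13   9/2 ]
  [  0   0  -3  -12   12  -9/2 ]
  [  0   0  -1   -4    4  -3/2 ]
  [ -1   2  -1   -2    5    -3 ]
ρ4 → ρ4 + ρ1
  [ 1  -2   3   10  -13   9/2 ]
  [ 0   0  -3  -12   12  -9/2 ]
  [ 0   0  -1   -4    4  -3/2 ]
  [ 0   0   2    8   -8   3/2 ]
ρ2 → -1/3·ρ2
  [ 1  -2   3  10  -13   9/2 ]
  [ 0   0   1   4   -4   3/2 ]
  [ 0   0  -1  -4    4  -3/2 ]
  [ 0   0   2   8   -8   3/2 ]
ρ3 → ρ3 + ρ2
  [ 1  -2  3  10  -13  9/2 ]
  [ 0   0  1   4   -4  3/2 ]
  [ 0   0  0   0    0    0 ]
  [ 0   0  2   8   -8  3/2 ]
ρ4 → ρ4 − 2·ρ2
  [ 1  -2  3  10  -13   9/2 ]
  [ 0   0  1   4   -4   3/2 ]
  [ 0   0  0   0    0     0 ]
  [ 0   0  0   0    0  -3/2 ]
ρ3 ↔ ρ4
  [ 1  -2  3  10  -13   9/2 ]
  [ 0   0  1   4   -4   3/2 ]
  [ 0   0  0   0    0  -3/2 ]
  [ 0   0  0   0    0     0 ]
ρ3 → -2/3·ρ3
  [ 1  -2  3  10  -13  9/2 ]
  [ 0   0  1   4   -4  3/2 ]
  [ 0   0  0   0    0    1 ]
  [ 0   0  0   0    0    0 ]
ρ2 → ρ2 − 3/2·ρ3
  [ 1  -2  3  10  -13  9/2 ]
  [ 0   0  1   4   -4    0 ]
  [ 0   0  0   0    0    1 ]
  [ 0   0  0   0    0    0 ]
ρ1 → ρ1 − 9/2·ρ3
  [ 1  -2  3  10  -13  0 ]
  [ 0   0  1   4   -4  0 ]
  [ 0   0  0   0    0  1 ]
  [ 0   0  0   0    0  0 ]
ρ1 → ρ1 − 3·ρ2
  [ 1  -2  0  -2  -1  0 ]
  [ 0   0  1   4  -4  0 ]
  [ 0   0  0   0   0  1 ]
  [ 0   0  0   0   0  0 ]

-4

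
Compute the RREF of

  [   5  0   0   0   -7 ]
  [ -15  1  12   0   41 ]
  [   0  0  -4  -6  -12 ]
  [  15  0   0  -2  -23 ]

[[1, 0, 0, 0, -7/5], [0, 1, 0, 0, 2], [0, 0, 1, 0, 3/2], [0, 0, 0, 1, 1]]

R1 → 1/5·R1
  [   1  0   0   0  -7/5 ]
  [ -15  1  12   0    41 ]
  [   0  0  -4  -6   -12 ]
  [  15  0   0  -2   -23 ]
R2 → R2 + 15·R1
  [  1  0   0   0  -7/5 ]
  [  0  1  12   0    20 ]
  [  0  0  -4  -6   -12 ]
  [ 15  0   0  -2   -23 ]
R4 → R4 − 15·R1
  [ 1  0   0   0  -7/5 ]
  [ 0  1  12   0    20 ]
  [ 0  0  -4  -6   -12 ]
  [ 0  0   0  -2    -2 ]
R3 → -1/4·R3
  [ 1  0   0    0  -7/5 ]
  [ 0  1  12    0    20 ]
  [ 0  0   1  3/2     3 ]
  [ 0  0   0   -2    -2 ]
R4 → -1/2·R4
  [ 1  0   0    0  -7/5 ]
  [ 0  1  12    0    20 ]
  [ 0  0   1  3/2     3 ]
  [ 0  0   0    1     1 ]
R3 → R3 − 3/2·R4
  [ 1  0   0  0  -7/5 ]
  [ 0  1  12  0    20 ]
  [ 0  0   1  0   3/2 ]
  [ 0  0   0  1     1 ]
R2 → R2 − 12·R3
  [ 1  0  0  0  -7/5 ]
  [ 0  1  0  0     2 ]
  [ 0  0  1  0   3/2 ]
  [ 0  0  0  1     1 ]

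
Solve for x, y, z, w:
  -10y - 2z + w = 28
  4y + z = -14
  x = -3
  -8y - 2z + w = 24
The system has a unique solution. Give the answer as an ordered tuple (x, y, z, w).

(-3, -2, -6, -4)

Form the augmented matrix and row-reduce:
  [ 0  -10  -2  1  |   28 ]
  [ 0    4   1  0  |  -14 ]
  [ 1    0   0  0  |   -3 ]
  [ 0   -8  -2  1  |   24 ]
R1 <=> R3
  [ 1    0   0  0  |   -3 ]
  [ 0    4   1  0  |  -14 ]
  [ 0  -10  -2  1  |   28 ]
  [ 0   -8  -2  1  |   24 ]
R2 ← 1/4·R2
  [ 1    0    0  0  |    -3 ]
  [ 0    1  1/4  0  |  -7/2 ]
  [ 0  -10   -2  1  |    28 ]
  [ 0   -8   -2  1  |    24 ]
R3 ← R3 + 10·R2
  [ 1   0    0  0  |    -3 ]
  [ 0   1  1/4  0  |  -7/2 ]
  [ 0   0  1/2  1  |    -7 ]
  [ 0  -8   -2  1  |    24 ]
R4 ← R4 + 8·R2
  [ 1  0    0  0  |    -3 ]
  [ 0  1  1/4  0  |  -7/2 ]
  [ 0  0  1/2  1  |    -7 ]
  [ 0  0    0  1  |    -4 ]
R3 ← 2·R3
  [ 1  0    0  0  |    -3 ]
  [ 0  1  1/4  0  |  -7/2 ]
  [ 0  0    1  2  |   -14 ]
  [ 0  0    0  1  |    -4 ]
R3 ← R3 − 2·R4
  [ 1  0    0  0  |    -3 ]
  [ 0  1  1/4  0  |  -7/2 ]
  [ 0  0    1  0  |    -6 ]
  [ 0  0    0  1  |    -4 ]
R2 ← R2 − 1/4·R3
  [ 1  0  0  0  |  -3 ]
  [ 0  1  0  0  |  -2 ]
  [ 0  0  1  0  |  -6 ]
  [ 0  0  0  1  |  -4 ]
Reading off the last column: x = -3, y = -2, z = -6, w = -4.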